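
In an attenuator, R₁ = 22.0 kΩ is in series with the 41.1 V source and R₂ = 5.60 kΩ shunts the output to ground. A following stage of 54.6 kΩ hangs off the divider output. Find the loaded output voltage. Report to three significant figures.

The load sits in parallel with R₂: R₂‖R_L = (5.60 × 54.6) / (5.60 + 54.6) = 5.079 kΩ.
V_out = 41.1 × 5.079 / (22.0 + 5.079) = 41.1 × 5.079/27.08 = 7.71 V.

V_out ≈ 7.71 V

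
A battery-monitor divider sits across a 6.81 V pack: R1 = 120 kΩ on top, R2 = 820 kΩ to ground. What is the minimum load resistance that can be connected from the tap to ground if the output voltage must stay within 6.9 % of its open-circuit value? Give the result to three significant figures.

Output resistance R_th = R1‖R2 = (120 × 820)/940.0 = 104.7 kΩ.
The fractional drop is R_th/(R_th + R_L); requiring this ≤ 0.0690 gives R_L ≥ R_th(1/0.0690 − 1) = 104.7 × 13.49 = 1.41 MΩ.

R_L(min) ≈ 1.41 MΩ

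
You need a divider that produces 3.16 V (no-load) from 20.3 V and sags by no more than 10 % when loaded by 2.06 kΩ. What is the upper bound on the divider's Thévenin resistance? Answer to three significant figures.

R_th ≤ 229 Ω

Loading drop = R_th/(R_th + R_L) ≤ 0.100, so R_th ≤ R_L · ε/(1−ε) = 2.06 kΩ × 0.100/0.9000 = 229 Ω.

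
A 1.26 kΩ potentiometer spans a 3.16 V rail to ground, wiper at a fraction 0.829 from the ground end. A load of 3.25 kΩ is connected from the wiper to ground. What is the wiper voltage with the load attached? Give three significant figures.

The wiper splits the pot into (1−α)R = 215.5 Ω above and αR = 1045 Ω below.
Lower section ‖ load = 790.5 Ω.
V_wiper = 3.16 × 790.5/(215.5 + 790.5) = 2.48 V.

V ≈ 2.48 V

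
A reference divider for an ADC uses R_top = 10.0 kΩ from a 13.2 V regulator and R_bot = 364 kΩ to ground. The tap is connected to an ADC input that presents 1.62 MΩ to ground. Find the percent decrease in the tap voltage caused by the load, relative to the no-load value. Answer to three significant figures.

0.597 %

The divider's output (Thévenin) resistance is R_top‖R_bot = 9.733 kΩ.
Fractional drop under load = R_th/(R_th + R_L) = 9.733 / (9.733 + 1620) = 0.005972.
So the output falls by 0.597 %.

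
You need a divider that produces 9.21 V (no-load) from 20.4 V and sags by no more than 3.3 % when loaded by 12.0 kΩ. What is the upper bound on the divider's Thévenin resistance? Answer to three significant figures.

R_th ≤ 410 Ω

Loading drop = R_th/(R_th + R_L) ≤ 0.0330, so R_th ≤ R_L · ε/(1−ε) = 12.0 kΩ × 0.0330/0.9670 = 410 Ω.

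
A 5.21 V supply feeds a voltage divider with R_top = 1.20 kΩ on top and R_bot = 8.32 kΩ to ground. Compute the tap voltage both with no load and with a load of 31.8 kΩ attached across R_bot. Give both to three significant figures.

Unloaded: 4.55 V; loaded: 4.41 V

Open-circuit: V = 5.21 × 8.32/(1.20 + 8.32) = 4.55 V.
With the load, R_bot becomes R_bot‖R_L = 6.595 kΩ, so V = 5.21 × 6.595/7.795 = 4.41 V.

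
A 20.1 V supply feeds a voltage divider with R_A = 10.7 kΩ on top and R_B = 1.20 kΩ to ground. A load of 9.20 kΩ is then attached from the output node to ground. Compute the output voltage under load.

V_out ≈ 1.81 V

The load sits in parallel with R_B: R_B‖R_L = (1.20 × 9.20) / (1.20 + 9.20) = 1.062 kΩ.
V_out = 20.1 × 1.062 / (10.7 + 1.062) = 20.1 × 1.062/11.76 = 1.81 V.
(Unloaded it would have been 2.03 V.)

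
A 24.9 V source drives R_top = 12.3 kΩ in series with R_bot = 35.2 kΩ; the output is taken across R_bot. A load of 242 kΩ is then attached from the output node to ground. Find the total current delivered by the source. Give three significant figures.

R_bot‖R_L = 30.73 kΩ, so the source sees R_top + R_bot‖R_L = 43.03 kΩ.
I = 24.9 V / 43.03 kΩ = 0.579 mA.

I ≈ 0.579 mA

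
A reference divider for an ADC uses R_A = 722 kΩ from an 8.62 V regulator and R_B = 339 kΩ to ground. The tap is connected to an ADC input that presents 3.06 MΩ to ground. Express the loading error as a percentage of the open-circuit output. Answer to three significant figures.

The divider's output (Thévenin) resistance is R_A‖R_B = 230.7 kΩ.
Fractional drop under load = R_th/(R_th + R_L) = 230.7 / (230.7 + 3060) = 0.07010.
So the output falls by 7.01 %.

7.01 %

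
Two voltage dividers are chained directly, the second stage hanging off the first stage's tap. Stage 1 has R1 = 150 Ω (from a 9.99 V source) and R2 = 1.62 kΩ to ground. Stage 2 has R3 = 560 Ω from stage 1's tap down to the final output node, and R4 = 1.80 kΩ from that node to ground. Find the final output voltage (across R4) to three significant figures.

Stage 2 presents R3+R4 = 2360 Ω as a load on stage 1's tap.
Stage 1's lower leg becomes R2‖(R3+R4) = 960.6 Ω, so V_mid = 9.99 × 960.6/1111 = 8.641 V.
Stage 2 is itself unloaded: V_out = V_mid × R4/(R3+R4) = 8.641 × 1800/2360 = 6.59 V.

V_out ≈ 6.59 V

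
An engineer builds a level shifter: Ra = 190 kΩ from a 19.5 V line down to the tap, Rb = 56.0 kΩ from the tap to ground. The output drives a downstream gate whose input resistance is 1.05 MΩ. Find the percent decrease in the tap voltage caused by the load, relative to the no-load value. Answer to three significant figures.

The divider's output (Thévenin) resistance is Ra‖Rb = 43.25 kΩ.
Fractional drop under load = R_th/(R_th + R_L) = 43.25 / (43.25 + 1050) = 0.03956.
So the output falls by 3.96 %.

3.96 %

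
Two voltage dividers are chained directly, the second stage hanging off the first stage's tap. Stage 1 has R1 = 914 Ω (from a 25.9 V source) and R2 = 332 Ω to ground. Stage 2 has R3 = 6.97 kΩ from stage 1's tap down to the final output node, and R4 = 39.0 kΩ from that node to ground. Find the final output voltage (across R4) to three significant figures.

Stage 2 presents R3+R4 = 45970 Ω as a load on stage 1's tap.
Stage 1's lower leg becomes R2‖(R3+R4) = 329.6 Ω, so V_mid = 25.9 × 329.6/1244 = 6.865 V.
Stage 2 is itself unloaded: V_out = V_mid × R4/(R3+R4) = 6.865 × 39000/45970 = 5.82 V.

V_out ≈ 5.82 V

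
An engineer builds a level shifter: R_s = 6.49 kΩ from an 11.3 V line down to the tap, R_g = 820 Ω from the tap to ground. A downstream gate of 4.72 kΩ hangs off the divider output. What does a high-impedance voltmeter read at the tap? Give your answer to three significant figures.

The load sits in parallel with R_g: R_g‖R_L = (820 × 4720) / (820 + 4720) = 698.6 Ω.
V_out = 11.3 × 698.6 / (6490 + 698.6) = 11.3 × 698.6/7189 = 1.10 V.

V_out ≈ 1.10 V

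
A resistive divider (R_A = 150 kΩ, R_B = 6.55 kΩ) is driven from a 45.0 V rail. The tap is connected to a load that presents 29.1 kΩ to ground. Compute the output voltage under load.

The load sits in parallel with R_B: R_B‖R_L = (6.55 × 29.1) / (6.55 + 29.1) = 5.347 kΩ.
V_out = 45.0 × 5.347 / (150 + 5.347) = 45.0 × 5.347/155.3 = 1.55 V.
(Unloaded it would have been 1.88 V.)

V_out ≈ 1.55 V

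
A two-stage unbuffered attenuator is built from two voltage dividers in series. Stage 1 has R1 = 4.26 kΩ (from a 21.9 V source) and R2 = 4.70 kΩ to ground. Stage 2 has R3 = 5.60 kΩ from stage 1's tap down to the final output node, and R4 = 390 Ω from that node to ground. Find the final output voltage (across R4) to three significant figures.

Stage 2 presents R3+R4 = 5990 Ω as a load on stage 1's tap.
Stage 1's lower leg becomes R2‖(R3+R4) = 2634 Ω, so V_mid = 21.9 × 2634/6894 = 8.367 V.
Stage 2 is itself unloaded: V_out = V_mid × R4/(R3+R4) = 8.367 × 390/5990 = 0.545 V.

V_out ≈ 0.545 V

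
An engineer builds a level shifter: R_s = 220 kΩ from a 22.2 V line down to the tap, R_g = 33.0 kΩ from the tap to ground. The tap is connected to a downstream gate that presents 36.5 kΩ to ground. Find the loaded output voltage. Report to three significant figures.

The load sits in parallel with R_g: R_g‖R_L = (33.0 × 36.5) / (33.0 + 36.5) = 17.33 kΩ.
V_out = 22.2 × 17.33 / (220 + 17.33) = 22.2 × 17.33/237.3 = 1.62 V.

V_out ≈ 1.62 V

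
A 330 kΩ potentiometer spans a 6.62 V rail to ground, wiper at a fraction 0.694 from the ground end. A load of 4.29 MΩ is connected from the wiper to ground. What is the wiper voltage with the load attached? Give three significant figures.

The wiper splits the pot into (1−α)R = 101.0 kΩ above and αR = 229.0 kΩ below.
Lower section ‖ load = 217.4 kΩ.
V_wiper = 6.62 × 217.4/(101.0 + 217.4) = 4.52 V.

V ≈ 4.52 V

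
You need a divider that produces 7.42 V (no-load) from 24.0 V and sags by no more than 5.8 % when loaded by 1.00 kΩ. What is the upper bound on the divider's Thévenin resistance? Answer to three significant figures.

Loading drop = R_th/(R_th + R_L) ≤ 0.0580, so R_th ≤ R_L · ε/(1−ε) = 1.00 kΩ × 0.0580/0.9420 = 61.6 Ω.
(Any R1, R2 with R2/(R1+R2) = 0.309 and R1‖R2 ≤ 61.6 Ω will meet the spec.)

R_th ≤ 61.6 Ω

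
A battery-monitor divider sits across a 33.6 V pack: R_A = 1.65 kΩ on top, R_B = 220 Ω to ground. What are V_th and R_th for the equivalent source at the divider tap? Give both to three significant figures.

V_th = 3.95 V, R_th = 194 Ω

V_th is the open-circuit tap voltage: 33.6 × 220/(1650 + 220) = 3.95 V.
With the supply zeroed, R_A and R_B appear in parallel from the tap: R_th = R_A‖R_B = (1650 × 220)/1870 = 194 Ω.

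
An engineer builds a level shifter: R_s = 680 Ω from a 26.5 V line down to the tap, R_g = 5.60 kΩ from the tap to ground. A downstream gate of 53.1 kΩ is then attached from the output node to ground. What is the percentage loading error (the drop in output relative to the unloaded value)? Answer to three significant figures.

1.13 %

The divider's output (Thévenin) resistance is R_s‖R_g = 606.4 Ω.
Fractional drop under load = R_th/(R_th + R_L) = 606.4 / (606.4 + 53100) = 0.01129.
So the output falls by 1.13 %.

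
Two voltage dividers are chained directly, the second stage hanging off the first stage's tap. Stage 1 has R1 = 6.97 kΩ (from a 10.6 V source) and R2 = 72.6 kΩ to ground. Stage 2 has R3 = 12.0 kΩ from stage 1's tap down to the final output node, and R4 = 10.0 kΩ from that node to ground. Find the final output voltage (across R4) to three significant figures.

Stage 2 presents R3+R4 = 22.00 kΩ as a load on stage 1's tap.
Stage 1's lower leg becomes R2‖(R3+R4) = 16.88 kΩ, so V_mid = 10.6 × 16.88/23.85 = 7.503 V.
Stage 2 is itself unloaded: V_out = V_mid × R4/(R3+R4) = 7.503 × 10.0/22.00 = 3.41 V.

V_out ≈ 3.41 V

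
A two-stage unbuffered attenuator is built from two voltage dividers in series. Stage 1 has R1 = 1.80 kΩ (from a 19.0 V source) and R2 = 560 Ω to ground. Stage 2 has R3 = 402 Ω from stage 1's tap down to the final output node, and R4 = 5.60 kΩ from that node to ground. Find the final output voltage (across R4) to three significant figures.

Stage 2 presents R3+R4 = 6002 Ω as a load on stage 1's tap.
Stage 1's lower leg becomes R2‖(R3+R4) = 512.2 Ω, so V_mid = 19.0 × 512.2/2312 = 4.209 V.
Stage 2 is itself unloaded: V_out = V_mid × R4/(R3+R4) = 4.209 × 5600/6002 = 3.93 V.

V_out ≈ 3.93 V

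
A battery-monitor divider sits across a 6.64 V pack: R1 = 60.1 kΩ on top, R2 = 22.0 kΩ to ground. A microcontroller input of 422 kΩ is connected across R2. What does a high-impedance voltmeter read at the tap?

V_out ≈ 1.71 V

The load sits in parallel with R2: R2‖R_L = (22.0 × 422) / (22.0 + 422) = 20.91 kΩ.
V_out = 6.64 × 20.91 / (60.1 + 20.91) = 6.64 × 20.91/81.01 = 1.71 V.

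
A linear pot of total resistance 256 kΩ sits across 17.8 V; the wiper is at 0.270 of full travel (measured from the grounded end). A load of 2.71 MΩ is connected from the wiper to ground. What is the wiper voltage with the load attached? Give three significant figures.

V ≈ 4.72 V

The wiper splits the pot into (1−α)R = 186.9 kΩ above and αR = 69.12 kΩ below.
Lower section ‖ load = 67.40 kΩ.
V_wiper = 17.8 × 67.40/(186.9 + 67.40) = 4.72 V.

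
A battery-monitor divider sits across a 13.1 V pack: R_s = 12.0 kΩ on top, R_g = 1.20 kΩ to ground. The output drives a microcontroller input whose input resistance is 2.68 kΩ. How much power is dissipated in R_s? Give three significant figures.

P ≈ 12.5 mW

Total resistance from the source is R_s + (R_g‖R_L) = 12.83 kΩ, so I = 13.1/12.83 kΩ = 1.021 mA.
P = I²·R_s = (1.021 mA)² × 12.0 kΩ = 12.5 mW.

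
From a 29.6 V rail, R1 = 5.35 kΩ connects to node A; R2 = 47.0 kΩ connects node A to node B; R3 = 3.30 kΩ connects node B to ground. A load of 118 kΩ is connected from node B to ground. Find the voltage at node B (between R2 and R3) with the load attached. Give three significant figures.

At node B, R3 is in parallel with the load: R3‖R_L = 3.210 kΩ.
Below node A the resistance is R2 + (R3‖R_L) = 50.21 kΩ, so V_A = 29.6 × 50.21/55.56 = 26.75 V.
Then V_B = V_A × (R3‖R_L)/(R2 + R3‖R_L) = 26.75 × 3.210/50.21 = 1.71 V.

V ≈ 1.71 V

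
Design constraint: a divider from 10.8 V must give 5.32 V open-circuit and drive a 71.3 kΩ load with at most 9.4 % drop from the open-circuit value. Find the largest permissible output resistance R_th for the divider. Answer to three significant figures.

R_th ≤ 7.40 kΩ

Loading drop = R_th/(R_th + R_L) ≤ 0.0940, so R_th ≤ R_L · ε/(1−ε) = 71.3 kΩ × 0.0940/0.9060 = 7.40 kΩ.
(Any R1, R2 with R2/(R1+R2) = 0.493 and R1‖R2 ≤ 7.40 kΩ will meet the spec.)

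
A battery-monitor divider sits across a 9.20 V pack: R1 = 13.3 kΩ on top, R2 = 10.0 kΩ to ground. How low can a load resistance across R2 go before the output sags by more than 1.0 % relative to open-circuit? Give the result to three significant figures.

Output resistance R_th = R1‖R2 = (13.3 × 10.0)/23.30 = 5.708 kΩ.
The fractional drop is R_th/(R_th + R_L); requiring this ≤ 0.0100 gives R_L ≥ R_th(1/0.0100 − 1) = 5.708 × 99.00 = 565 kΩ.

R_L(min) ≈ 565 kΩ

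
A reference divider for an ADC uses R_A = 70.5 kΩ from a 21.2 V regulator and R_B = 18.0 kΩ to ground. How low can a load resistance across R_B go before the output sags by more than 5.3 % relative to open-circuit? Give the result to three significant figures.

Output resistance R_th = R_A‖R_B = (70.5 × 18.0)/88.50 = 14.34 kΩ.
The fractional drop is R_th/(R_th + R_L); requiring this ≤ 0.0530 gives R_L ≥ R_th(1/0.0530 − 1) = 14.34 × 17.87 = 256 kΩ.

R_L(min) ≈ 256 kΩ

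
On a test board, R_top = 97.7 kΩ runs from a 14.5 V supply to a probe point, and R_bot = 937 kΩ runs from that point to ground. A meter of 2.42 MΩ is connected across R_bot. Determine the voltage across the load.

V_out ≈ 12.7 V

The load sits in parallel with R_bot: R_bot‖R_L = (937 × 2420) / (937 + 2420) = 675.5 kΩ.
V_out = 14.5 × 675.5 / (97.7 + 675.5) = 14.5 × 675.5/773.2 = 12.7 V.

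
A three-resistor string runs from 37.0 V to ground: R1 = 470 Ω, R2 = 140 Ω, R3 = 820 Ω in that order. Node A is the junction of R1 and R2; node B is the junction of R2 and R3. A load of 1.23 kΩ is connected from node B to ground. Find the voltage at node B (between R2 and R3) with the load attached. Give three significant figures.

At node B, R3 is in parallel with the load: R3‖R_L = 492.0 Ω.
Below node A the resistance is R2 + (R3‖R_L) = 632.0 Ω, so V_A = 37.0 × 632.0/1102 = 21.22 V.
Then V_B = V_A × (R3‖R_L)/(R2 + R3‖R_L) = 21.22 × 492.0/632.0 = 16.5 V.

V ≈ 16.5 V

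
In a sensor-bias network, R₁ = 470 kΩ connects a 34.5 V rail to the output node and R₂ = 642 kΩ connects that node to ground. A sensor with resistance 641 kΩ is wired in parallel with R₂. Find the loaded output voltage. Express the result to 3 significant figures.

V_out ≈ 14.0 V

The load sits in parallel with R₂: R₂‖R_L = (642 × 641) / (642 + 641) = 320.7 kΩ.
V_out = 34.5 × 320.7 / (470 + 320.7) = 34.5 × 320.7/790.7 = 14.0 V.
(Unloaded it would have been 19.9 V.)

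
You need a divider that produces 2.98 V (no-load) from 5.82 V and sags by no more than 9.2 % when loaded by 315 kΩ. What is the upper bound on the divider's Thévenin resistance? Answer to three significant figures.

R_th ≤ 31.9 kΩ

Loading drop = R_th/(R_th + R_L) ≤ 0.0920, so R_th ≤ R_L · ε/(1−ε) = 315 kΩ × 0.0920/0.9080 = 31.9 kΩ.
(Any R1, R2 with R2/(R1+R2) = 0.512 and R1‖R2 ≤ 31.9 kΩ will meet the spec.)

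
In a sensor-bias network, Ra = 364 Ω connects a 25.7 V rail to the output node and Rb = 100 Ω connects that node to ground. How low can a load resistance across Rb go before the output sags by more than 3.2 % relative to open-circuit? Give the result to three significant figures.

R_L(min) ≈ 2.37 kΩ

Output resistance R_th = Ra‖Rb = (364 × 100)/464.0 = 78.45 Ω.
The fractional drop is R_th/(R_th + R_L); requiring this ≤ 0.0320 gives R_L ≥ R_th(1/0.0320 − 1) = 78.45 × 30.25 = 2.37 kΩ.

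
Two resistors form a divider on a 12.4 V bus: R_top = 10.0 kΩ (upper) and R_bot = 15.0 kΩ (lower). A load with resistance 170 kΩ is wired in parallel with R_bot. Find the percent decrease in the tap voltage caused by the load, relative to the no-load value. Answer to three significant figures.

The divider's output (Thévenin) resistance is R_top‖R_bot = 6.000 kΩ.
Fractional drop under load = R_th/(R_th + R_L) = 6.000 / (6.000 + 170) = 0.03409.
So the output falls by 3.41 %.

3.41 %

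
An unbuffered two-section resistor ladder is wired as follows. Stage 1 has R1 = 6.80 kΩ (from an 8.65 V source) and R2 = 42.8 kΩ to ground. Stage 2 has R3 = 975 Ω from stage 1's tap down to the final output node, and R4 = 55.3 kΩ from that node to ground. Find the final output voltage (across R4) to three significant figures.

Stage 2 presents R3+R4 = 56280 Ω as a load on stage 1's tap.
Stage 1's lower leg becomes R2‖(R3+R4) = 24310 Ω, so V_mid = 8.65 × 24310/31110 = 6.759 V.
Stage 2 is itself unloaded: V_out = V_mid × R4/(R3+R4) = 6.759 × 55300/56280 = 6.64 V.

V_out ≈ 6.64 V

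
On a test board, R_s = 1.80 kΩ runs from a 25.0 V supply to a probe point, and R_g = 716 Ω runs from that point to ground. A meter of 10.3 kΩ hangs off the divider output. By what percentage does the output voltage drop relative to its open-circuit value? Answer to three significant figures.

The divider's output (Thévenin) resistance is R_s‖R_g = 512.2 Ω.
Fractional drop under load = R_th/(R_th + R_L) = 512.2 / (512.2 + 10300) = 0.04738.
So the output falls by 4.74 %.

4.74 %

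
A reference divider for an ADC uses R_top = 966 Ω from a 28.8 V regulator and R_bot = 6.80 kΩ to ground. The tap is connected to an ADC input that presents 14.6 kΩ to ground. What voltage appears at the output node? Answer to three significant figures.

V_out ≈ 23.8 V

The load sits in parallel with R_bot: R_bot‖R_L = (6800 × 14600) / (6800 + 14600) = 4639 Ω.
V_out = 28.8 × 4639 / (966 + 4639) = 28.8 × 4639/5605 = 23.8 V.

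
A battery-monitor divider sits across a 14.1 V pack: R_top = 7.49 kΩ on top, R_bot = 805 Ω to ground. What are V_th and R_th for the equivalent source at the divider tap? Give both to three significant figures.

V_th is the open-circuit tap voltage: 14.1 × 805/(7490 + 805) = 1.37 V.
With the supply zeroed, R_top and R_bot appear in parallel from the tap: R_th = R_top‖R_bot = (7490 × 805)/8295 = 727 Ω.

V_th = 1.37 V, R_th = 727 Ω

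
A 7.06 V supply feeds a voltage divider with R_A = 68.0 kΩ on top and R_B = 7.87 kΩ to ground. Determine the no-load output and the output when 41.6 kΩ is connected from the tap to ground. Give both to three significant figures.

Open-circuit: V = 7.06 × 7.87/(68.0 + 7.87) = 0.732 V.
With the load, R_B becomes R_B‖R_L = 6.618 kΩ, so V = 7.06 × 6.618/74.62 = 0.626 V.

Unloaded: 0.732 V; loaded: 0.626 V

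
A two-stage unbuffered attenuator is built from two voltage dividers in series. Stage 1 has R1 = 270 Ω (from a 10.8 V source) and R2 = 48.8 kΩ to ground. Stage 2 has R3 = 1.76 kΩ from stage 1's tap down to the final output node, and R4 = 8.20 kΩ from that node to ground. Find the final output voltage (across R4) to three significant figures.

V_out ≈ 8.61 V

Stage 2 presents R3+R4 = 9960 Ω as a load on stage 1's tap.
Stage 1's lower leg becomes R2‖(R3+R4) = 8272 Ω, so V_mid = 10.8 × 8272/8542 = 10.46 V.
Stage 2 is itself unloaded: V_out = V_mid × R4/(R3+R4) = 10.46 × 8200/9960 = 8.61 V.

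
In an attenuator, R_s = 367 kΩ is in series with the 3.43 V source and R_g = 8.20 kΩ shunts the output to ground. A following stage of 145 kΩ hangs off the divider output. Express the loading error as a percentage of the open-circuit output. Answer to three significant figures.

5.24 %

The divider's output (Thévenin) resistance is R_s‖R_g = 8.021 kΩ.
Fractional drop under load = R_th/(R_th + R_L) = 8.021 / (8.021 + 145) = 0.05242.
So the output falls by 5.24 %.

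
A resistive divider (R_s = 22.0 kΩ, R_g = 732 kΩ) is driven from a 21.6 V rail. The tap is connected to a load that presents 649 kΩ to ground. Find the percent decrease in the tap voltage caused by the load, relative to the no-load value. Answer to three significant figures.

3.19 %

The divider's output (Thévenin) resistance is R_s‖R_g = 21.36 kΩ.
Fractional drop under load = R_th/(R_th + R_L) = 21.36 / (21.36 + 649) = 0.03186.
So the output falls by 3.19 %.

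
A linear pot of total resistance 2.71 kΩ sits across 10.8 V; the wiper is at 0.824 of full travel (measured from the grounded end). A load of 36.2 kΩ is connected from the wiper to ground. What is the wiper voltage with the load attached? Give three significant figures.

The wiper splits the pot into (1−α)R = 477.0 Ω above and αR = 2233 Ω below.
Lower section ‖ load = 2103 Ω.
V_wiper = 10.8 × 2103/(477.0 + 2103) = 8.80 V.

V ≈ 8.80 V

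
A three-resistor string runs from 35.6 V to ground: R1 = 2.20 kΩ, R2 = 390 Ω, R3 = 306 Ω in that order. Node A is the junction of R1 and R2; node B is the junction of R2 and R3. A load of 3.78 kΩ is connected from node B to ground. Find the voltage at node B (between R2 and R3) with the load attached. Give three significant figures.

V ≈ 3.51 V

At node B, R3 is in parallel with the load: R3‖R_L = 283.1 Ω.
Below node A the resistance is R2 + (R3‖R_L) = 673.1 Ω, so V_A = 35.6 × 673.1/2873 = 8.340 V.
Then V_B = V_A × (R3‖R_L)/(R2 + R3‖R_L) = 8.340 × 283.1/673.1 = 3.51 V.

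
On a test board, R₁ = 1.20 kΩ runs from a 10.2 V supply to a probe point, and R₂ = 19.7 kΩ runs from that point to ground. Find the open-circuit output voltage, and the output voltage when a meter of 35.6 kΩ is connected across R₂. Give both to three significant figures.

Unloaded: 9.61 V; loaded: 9.32 V

Open-circuit: V = 10.2 × 19.7/(1.20 + 19.7) = 9.61 V.
With the load, R₂ becomes R₂‖R_L = 12.68 kΩ, so V = 10.2 × 12.68/13.88 = 9.32 V.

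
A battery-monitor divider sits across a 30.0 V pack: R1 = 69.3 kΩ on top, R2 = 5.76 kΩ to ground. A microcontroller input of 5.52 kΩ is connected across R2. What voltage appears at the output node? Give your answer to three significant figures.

V_out ≈ 1.17 V

The load sits in parallel with R2: R2‖R_L = (5.76 × 5.52) / (5.76 + 5.52) = 2.819 kΩ.
V_out = 30.0 × 2.819 / (69.3 + 2.819) = 30.0 × 2.819/72.12 = 1.17 V.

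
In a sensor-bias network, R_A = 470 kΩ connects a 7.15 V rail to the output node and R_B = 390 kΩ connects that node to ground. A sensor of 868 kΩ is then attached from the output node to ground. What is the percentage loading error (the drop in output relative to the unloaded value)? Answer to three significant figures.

The divider's output (Thévenin) resistance is R_A‖R_B = 213.1 kΩ.
Fractional drop under load = R_th/(R_th + R_L) = 213.1 / (213.1 + 868) = 0.1971.
So the output falls by 19.7 %.

19.7 %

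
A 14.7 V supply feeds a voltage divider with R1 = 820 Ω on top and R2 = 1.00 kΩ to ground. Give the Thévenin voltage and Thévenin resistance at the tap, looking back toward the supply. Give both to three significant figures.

V_th is the open-circuit tap voltage: 14.7 × 1000/(820 + 1000) = 8.08 V.
With the supply zeroed, R1 and R2 appear in parallel from the tap: R_th = R1‖R2 = (820 × 1000)/1820 = 451 Ω.

V_th = 8.08 V, R_th = 451 Ω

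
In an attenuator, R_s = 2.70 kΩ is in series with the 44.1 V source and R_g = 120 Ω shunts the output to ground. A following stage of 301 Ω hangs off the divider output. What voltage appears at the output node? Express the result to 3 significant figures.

V_out ≈ 1.36 V

The load sits in parallel with R_g: R_g‖R_L = (120 × 301) / (120 + 301) = 85.80 Ω.
V_out = 44.1 × 85.80 / (2700 + 85.80) = 44.1 × 85.80/2786 = 1.36 V.
(Unloaded it would have been 1.88 V.)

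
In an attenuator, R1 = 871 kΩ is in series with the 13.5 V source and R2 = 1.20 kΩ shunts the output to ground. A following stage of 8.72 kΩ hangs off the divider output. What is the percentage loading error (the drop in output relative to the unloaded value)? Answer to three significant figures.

Unloaded V = 13.5 × 1.20/872.2 = 0.018574 V.
Loaded: R2‖R_L = 1.055 kΩ, giving V = 13.5 × 1.055/872.1 = 0.016330 V.
Drop = (0.018574 − 0.016330) / 0.018574 = 12.1 %.

12.1 %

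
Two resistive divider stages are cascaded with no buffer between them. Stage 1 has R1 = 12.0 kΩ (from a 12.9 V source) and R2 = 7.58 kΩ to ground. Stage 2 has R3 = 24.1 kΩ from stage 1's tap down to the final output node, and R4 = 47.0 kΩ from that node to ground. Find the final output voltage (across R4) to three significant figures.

Stage 2 presents R3+R4 = 71.10 kΩ as a load on stage 1's tap.
Stage 1's lower leg becomes R2‖(R3+R4) = 6.850 kΩ, so V_mid = 12.9 × 6.850/18.85 = 4.688 V.
Stage 2 is itself unloaded: V_out = V_mid × R4/(R3+R4) = 4.688 × 47.0/71.10 = 3.10 V.

V_out ≈ 3.10 V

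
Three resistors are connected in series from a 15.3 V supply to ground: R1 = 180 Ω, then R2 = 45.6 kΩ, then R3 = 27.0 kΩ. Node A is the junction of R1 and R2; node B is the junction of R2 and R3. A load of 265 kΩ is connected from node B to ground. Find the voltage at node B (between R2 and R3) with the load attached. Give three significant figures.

V ≈ 5.33 V

At node B, R3 is in parallel with the load: R3‖R_L = 24500 Ω.
Below node A the resistance is R2 + (R3‖R_L) = 70100 Ω, so V_A = 15.3 × 70100/70280 = 15.26 V.
Then V_B = V_A × (R3‖R_L)/(R2 + R3‖R_L) = 15.26 × 24500/70100 = 5.33 V.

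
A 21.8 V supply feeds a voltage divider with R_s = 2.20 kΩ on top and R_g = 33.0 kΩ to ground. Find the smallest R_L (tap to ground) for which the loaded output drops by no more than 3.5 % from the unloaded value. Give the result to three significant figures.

R_L(min) ≈ 56.9 kΩ

Output resistance R_th = R_s‖R_g = (2.20 × 33.0)/35.20 = 2.062 kΩ.
The fractional drop is R_th/(R_th + R_L); requiring this ≤ 0.0350 gives R_L ≥ R_th(1/0.0350 − 1) = 2.062 × 27.57 = 56.9 kΩ.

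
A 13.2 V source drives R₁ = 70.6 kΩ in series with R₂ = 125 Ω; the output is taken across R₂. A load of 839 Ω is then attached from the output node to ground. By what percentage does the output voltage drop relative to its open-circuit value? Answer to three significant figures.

The divider's output (Thévenin) resistance is R₁‖R₂ = 124.8 Ω.
Fractional drop under load = R_th/(R_th + R_L) = 124.8 / (124.8 + 839) = 0.1295.
So the output falls by 12.9 %.

12.9 %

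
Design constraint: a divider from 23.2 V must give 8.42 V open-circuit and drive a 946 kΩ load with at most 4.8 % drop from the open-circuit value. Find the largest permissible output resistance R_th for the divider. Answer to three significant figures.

Loading drop = R_th/(R_th + R_L) ≤ 0.0480, so R_th ≤ R_L · ε/(1−ε) = 946 kΩ × 0.0480/0.9520 = 47.7 kΩ.
(Any R1, R2 with R2/(R1+R2) = 0.363 and R1‖R2 ≤ 47.7 kΩ will meet the spec.)

R_th ≤ 47.7 kΩ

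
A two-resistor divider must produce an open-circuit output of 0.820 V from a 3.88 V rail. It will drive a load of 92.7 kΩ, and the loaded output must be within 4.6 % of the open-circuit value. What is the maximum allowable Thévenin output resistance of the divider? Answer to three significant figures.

R_th ≤ 4.47 kΩ

Loading drop = R_th/(R_th + R_L) ≤ 0.0460, so R_th ≤ R_L · ε/(1−ε) = 92.7 kΩ × 0.0460/0.9540 = 4.47 kΩ.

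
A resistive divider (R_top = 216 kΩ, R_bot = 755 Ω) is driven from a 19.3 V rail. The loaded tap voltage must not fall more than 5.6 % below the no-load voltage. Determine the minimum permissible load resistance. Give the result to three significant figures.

Output resistance R_th = R_top‖R_bot = (216000 × 755)/216800 = 752.4 Ω.
The fractional drop is R_th/(R_th + R_L); requiring this ≤ 0.0560 gives R_L ≥ R_th(1/0.0560 − 1) = 752.4 × 16.86 = 12.7 kΩ.

R_L(min) ≈ 12.7 kΩ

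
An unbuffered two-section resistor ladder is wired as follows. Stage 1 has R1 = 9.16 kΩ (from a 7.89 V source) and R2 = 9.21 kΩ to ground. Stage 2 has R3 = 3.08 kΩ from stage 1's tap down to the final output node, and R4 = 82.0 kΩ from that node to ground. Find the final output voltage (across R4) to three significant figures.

Stage 2 presents R3+R4 = 85.08 kΩ as a load on stage 1's tap.
Stage 1's lower leg becomes R2‖(R3+R4) = 8.310 kΩ, so V_mid = 7.89 × 8.310/17.47 = 3.753 V.
Stage 2 is itself unloaded: V_out = V_mid × R4/(R3+R4) = 3.753 × 82.0/85.08 = 3.62 V.

V_out ≈ 3.62 V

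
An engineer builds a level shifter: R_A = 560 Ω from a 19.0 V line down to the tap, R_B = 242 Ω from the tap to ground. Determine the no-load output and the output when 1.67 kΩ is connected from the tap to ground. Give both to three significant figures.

Open-circuit: V = 19.0 × 242/(560 + 242) = 5.73 V.
With the load, R_B becomes R_B‖R_L = 211.4 Ω, so V = 19.0 × 211.4/771.4 = 5.21 V.

Unloaded: 5.73 V; loaded: 5.21 V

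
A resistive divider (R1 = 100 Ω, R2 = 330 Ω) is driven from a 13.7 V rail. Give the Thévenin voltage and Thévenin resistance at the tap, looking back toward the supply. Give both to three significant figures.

V_th is the open-circuit tap voltage: 13.7 × 330/(100 + 330) = 10.5 V.
With the supply zeroed, R1 and R2 appear in parallel from the tap: R_th = R1‖R2 = (100 × 330)/430.0 = 76.7 Ω.

V_th = 10.5 V, R_th = 76.7 Ω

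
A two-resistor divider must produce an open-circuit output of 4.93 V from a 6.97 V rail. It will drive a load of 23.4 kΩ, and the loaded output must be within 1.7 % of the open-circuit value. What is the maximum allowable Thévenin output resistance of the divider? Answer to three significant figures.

R_th ≤ 405 Ω

Loading drop = R_th/(R_th + R_L) ≤ 0.0170, so R_th ≤ R_L · ε/(1−ε) = 23.4 kΩ × 0.0170/0.9830 = 405 Ω.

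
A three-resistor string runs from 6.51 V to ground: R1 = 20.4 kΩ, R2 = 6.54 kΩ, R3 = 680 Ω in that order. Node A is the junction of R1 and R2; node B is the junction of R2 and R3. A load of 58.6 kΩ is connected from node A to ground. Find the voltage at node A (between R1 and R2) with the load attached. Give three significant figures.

Below node A the series string R2+R3 = 7220 Ω sits in parallel with the 58600 Ω load: 6428 Ω.
V_A = 6.51 × 6428/(20400 + 6428) = 1.56 V.

V ≈ 1.56 V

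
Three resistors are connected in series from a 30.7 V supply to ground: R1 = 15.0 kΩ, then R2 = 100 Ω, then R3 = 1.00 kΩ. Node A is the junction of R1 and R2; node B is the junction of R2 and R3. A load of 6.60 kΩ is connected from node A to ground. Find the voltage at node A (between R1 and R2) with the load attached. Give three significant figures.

V ≈ 1.82 V

Below node A the series string R2+R3 = 1100 Ω sits in parallel with the 6600 Ω load: 942.9 Ω.
V_A = 30.7 × 942.9/(15000 + 942.9) = 1.82 V.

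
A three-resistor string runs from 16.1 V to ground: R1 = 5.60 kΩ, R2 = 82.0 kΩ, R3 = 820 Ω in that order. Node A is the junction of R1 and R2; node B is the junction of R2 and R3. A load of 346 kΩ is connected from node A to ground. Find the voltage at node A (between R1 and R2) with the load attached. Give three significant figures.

Below node A the series string R2+R3 = 82820 Ω sits in parallel with the 346000 Ω load: 66820 Ω.
V_A = 16.1 × 66820/(5600 + 66820) = 14.9 V.

V ≈ 14.9 V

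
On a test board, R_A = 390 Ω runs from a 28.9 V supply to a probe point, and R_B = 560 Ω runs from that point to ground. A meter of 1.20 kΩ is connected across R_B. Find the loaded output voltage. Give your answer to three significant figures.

V_out ≈ 14.3 V

The load sits in parallel with R_B: R_B‖R_L = (560 × 1200) / (560 + 1200) = 381.8 Ω.
V_out = 28.9 × 381.8 / (390 + 381.8) = 28.9 × 381.8/771.8 = 14.3 V.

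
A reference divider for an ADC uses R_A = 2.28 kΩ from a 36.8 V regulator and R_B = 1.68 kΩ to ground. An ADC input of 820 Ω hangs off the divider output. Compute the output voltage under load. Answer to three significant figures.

V_out ≈ 7.16 V

The load sits in parallel with R_B: R_B‖R_L = (1680 × 820) / (1680 + 820) = 551.0 Ω.
V_out = 36.8 × 551.0 / (2280 + 551.0) = 36.8 × 551.0/2831 = 7.16 V.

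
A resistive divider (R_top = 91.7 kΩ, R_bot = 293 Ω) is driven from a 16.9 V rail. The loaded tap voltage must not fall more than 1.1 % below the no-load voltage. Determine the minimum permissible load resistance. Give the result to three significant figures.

R_L(min) ≈ 26.3 kΩ

Output resistance R_th = R_top‖R_bot = (91700 × 293)/91990 = 292.1 Ω.
The fractional drop is R_th/(R_th + R_L); requiring this ≤ 0.0110 gives R_L ≥ R_th(1/0.0110 − 1) = 292.1 × 89.91 = 26.3 kΩ.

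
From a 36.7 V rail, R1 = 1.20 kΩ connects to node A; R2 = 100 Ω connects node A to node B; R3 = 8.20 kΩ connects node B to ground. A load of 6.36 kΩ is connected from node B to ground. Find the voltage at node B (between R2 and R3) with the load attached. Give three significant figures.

V ≈ 26.9 V

At node B, R3 is in parallel with the load: R3‖R_L = 3582 Ω.
Below node A the resistance is R2 + (R3‖R_L) = 3682 Ω, so V_A = 36.7 × 3682/4882 = 27.68 V.
Then V_B = V_A × (R3‖R_L)/(R2 + R3‖R_L) = 27.68 × 3582/3682 = 26.9 V.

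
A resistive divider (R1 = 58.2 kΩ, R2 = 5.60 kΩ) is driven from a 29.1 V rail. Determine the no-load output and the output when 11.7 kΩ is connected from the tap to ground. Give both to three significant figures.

Open-circuit: V = 29.1 × 5.60/(58.2 + 5.60) = 2.55 V.
With the load, R2 becomes R2‖R_L = 3.787 kΩ, so V = 29.1 × 3.787/61.99 = 1.78 V.

Unloaded: 2.55 V; loaded: 1.78 V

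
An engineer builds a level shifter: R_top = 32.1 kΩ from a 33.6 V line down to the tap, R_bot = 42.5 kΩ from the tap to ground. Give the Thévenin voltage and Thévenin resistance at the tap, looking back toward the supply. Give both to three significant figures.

V_th is the open-circuit tap voltage: 33.6 × 42.5/(32.1 + 42.5) = 19.1 V.
With the supply zeroed, R_top and R_bot appear in parallel from the tap: R_th = R_top‖R_bot = (32.1 × 42.5)/74.60 = 18.3 kΩ.

V_th = 19.1 V, R_th = 18.3 kΩ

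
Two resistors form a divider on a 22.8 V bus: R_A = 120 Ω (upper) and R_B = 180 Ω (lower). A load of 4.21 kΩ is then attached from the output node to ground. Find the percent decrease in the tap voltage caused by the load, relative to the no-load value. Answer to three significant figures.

The divider's output (Thévenin) resistance is R_A‖R_B = 72.00 Ω.
Fractional drop under load = R_th/(R_th + R_L) = 72.00 / (72.00 + 4210) = 0.01681.
So the output falls by 1.68 %.

1.68 %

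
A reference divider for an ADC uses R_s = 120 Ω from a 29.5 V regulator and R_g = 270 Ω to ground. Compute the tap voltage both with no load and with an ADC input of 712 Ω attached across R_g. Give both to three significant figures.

Open-circuit: V = 29.5 × 270/(120 + 270) = 20.4 V.
With the load, R_g becomes R_g‖R_L = 195.8 Ω, so V = 29.5 × 195.8/315.8 = 18.3 V.

Unloaded: 20.4 V; loaded: 18.3 V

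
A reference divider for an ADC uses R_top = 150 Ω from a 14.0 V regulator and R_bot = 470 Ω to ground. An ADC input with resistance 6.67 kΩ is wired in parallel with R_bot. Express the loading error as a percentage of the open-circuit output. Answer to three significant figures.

1.68 %

The divider's output (Thévenin) resistance is R_top‖R_bot = 113.7 Ω.
Fractional drop under load = R_th/(R_th + R_L) = 113.7 / (113.7 + 6670) = 0.01676.
So the output falls by 1.68 %.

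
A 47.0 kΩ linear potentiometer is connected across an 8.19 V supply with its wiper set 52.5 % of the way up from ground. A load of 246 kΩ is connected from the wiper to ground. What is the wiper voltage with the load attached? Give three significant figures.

V ≈ 4.10 V

The wiper splits the pot into (1−α)R = 22.32 kΩ above and αR = 24.68 kΩ below.
Lower section ‖ load = 22.43 kΩ.
V_wiper = 8.19 × 22.43/(22.32 + 22.43) = 4.10 V.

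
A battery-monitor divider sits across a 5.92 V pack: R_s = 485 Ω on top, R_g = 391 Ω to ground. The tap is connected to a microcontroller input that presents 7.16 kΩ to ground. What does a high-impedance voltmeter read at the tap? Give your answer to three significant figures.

The load sits in parallel with R_g: R_g‖R_L = (391 × 7160) / (391 + 7160) = 370.8 Ω.
V_out = 5.92 × 370.8 / (485 + 370.8) = 5.92 × 370.8/855.8 = 2.56 V.

V_out ≈ 2.56 V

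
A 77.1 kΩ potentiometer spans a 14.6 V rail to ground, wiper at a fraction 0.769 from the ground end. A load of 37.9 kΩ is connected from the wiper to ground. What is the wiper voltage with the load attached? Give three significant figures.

The wiper splits the pot into (1−α)R = 17.81 kΩ above and αR = 59.29 kΩ below.
Lower section ‖ load = 23.12 kΩ.
V_wiper = 14.6 × 23.12/(17.81 + 23.12) = 8.25 V.

V ≈ 8.25 V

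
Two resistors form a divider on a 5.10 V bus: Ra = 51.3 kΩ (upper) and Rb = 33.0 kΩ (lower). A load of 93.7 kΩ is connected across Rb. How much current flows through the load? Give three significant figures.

I_L ≈ 0.0175 mA

Rb‖R_L = 24.40 kΩ; V_out = 5.10 × 24.40/75.70 = 1.644 V.
I_L = V_out / R_L = 1.644 / 93.7 kΩ = 0.0175 mA.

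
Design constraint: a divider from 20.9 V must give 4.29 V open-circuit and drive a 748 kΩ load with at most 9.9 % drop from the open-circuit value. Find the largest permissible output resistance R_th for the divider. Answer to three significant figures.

R_th ≤ 82.2 kΩ

Loading drop = R_th/(R_th + R_L) ≤ 0.0990, so R_th ≤ R_L · ε/(1−ε) = 748 kΩ × 0.0990/0.9010 = 82.2 kΩ.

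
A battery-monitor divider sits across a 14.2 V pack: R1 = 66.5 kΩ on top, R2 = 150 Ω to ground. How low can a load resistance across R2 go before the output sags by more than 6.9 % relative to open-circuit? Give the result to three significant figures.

Output resistance R_th = R1‖R2 = (66500 × 150)/66650 = 149.7 Ω.
The fractional drop is R_th/(R_th + R_L); requiring this ≤ 0.0690 gives R_L ≥ R_th(1/0.0690 − 1) = 149.7 × 13.49 = 2.02 kΩ.

R_L(min) ≈ 2.02 kΩ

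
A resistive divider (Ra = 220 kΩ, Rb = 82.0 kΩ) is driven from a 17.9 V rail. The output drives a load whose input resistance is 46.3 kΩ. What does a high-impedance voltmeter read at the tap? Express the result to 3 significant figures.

V_out ≈ 2.12 V

The load sits in parallel with Rb: Rb‖R_L = (82.0 × 46.3) / (82.0 + 46.3) = 29.59 kΩ.
V_out = 17.9 × 29.59 / (220 + 29.59) = 17.9 × 29.59/249.6 = 2.12 V.
(Unloaded it would have been 4.86 V.)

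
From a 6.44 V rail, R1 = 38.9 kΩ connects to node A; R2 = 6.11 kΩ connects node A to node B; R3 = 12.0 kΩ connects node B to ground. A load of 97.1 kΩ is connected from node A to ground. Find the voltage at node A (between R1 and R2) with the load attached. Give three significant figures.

Below node A the series string R2+R3 = 18.11 kΩ sits in parallel with the 97.1 kΩ load: 15.26 kΩ.
V_A = 6.44 × 15.26/(38.9 + 15.26) = 1.81 V.

V ≈ 1.81 V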